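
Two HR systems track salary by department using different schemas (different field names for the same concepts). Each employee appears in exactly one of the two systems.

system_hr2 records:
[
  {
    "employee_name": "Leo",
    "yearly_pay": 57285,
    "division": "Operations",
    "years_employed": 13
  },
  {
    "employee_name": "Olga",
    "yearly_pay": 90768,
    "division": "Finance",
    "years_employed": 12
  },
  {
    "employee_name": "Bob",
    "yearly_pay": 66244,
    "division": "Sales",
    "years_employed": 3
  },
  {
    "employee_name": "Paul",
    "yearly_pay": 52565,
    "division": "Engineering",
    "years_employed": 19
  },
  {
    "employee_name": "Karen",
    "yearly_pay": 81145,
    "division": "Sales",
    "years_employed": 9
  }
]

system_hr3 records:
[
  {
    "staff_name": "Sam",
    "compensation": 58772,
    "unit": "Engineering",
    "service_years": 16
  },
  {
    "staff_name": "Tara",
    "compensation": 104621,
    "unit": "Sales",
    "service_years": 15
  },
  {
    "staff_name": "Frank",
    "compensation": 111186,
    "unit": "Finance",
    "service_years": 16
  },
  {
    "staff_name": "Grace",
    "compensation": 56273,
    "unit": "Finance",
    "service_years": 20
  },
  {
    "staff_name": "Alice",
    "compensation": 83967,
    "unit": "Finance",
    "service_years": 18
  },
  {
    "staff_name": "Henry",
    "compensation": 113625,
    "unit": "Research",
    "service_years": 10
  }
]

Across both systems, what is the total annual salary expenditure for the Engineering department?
111337

Schema mappings:
- "division" (system_hr2) = "unit" (system_hr3) = department
- "yearly_pay" (system_hr2) = "compensation" (system_hr3) = salary

Engineering salaries from system_hr2: 52565
Engineering salaries from system_hr3: 58772

Total: 52565 + 58772 = 111337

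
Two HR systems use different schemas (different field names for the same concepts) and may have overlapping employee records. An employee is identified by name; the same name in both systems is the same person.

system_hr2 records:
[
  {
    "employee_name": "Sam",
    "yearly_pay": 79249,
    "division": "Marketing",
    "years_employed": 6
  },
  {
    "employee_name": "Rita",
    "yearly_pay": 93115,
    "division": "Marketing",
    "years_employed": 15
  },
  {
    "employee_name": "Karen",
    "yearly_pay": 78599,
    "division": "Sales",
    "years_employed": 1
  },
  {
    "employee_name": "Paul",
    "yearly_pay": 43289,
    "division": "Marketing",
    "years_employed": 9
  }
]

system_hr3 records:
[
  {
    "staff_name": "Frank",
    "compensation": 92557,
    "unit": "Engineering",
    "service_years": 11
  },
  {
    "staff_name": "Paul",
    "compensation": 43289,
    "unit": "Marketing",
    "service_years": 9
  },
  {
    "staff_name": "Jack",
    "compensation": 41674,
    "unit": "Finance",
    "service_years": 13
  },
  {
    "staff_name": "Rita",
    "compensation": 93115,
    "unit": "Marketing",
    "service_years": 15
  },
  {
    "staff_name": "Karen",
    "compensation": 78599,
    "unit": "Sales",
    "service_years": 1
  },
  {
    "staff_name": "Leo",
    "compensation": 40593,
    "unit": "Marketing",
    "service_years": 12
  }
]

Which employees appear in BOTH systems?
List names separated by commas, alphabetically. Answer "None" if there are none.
Karen, Paul, Rita

Schema mapping: "employee_name" (system_hr2) = "staff_name" (system_hr3) = employee name

Names in system_hr2: ['Karen', 'Paul', 'Rita', 'Sam']
Names in system_hr3: ['Frank', 'Jack', 'Karen', 'Leo', 'Paul', 'Rita']

Intersection: ['Karen', 'Paul', 'Rita']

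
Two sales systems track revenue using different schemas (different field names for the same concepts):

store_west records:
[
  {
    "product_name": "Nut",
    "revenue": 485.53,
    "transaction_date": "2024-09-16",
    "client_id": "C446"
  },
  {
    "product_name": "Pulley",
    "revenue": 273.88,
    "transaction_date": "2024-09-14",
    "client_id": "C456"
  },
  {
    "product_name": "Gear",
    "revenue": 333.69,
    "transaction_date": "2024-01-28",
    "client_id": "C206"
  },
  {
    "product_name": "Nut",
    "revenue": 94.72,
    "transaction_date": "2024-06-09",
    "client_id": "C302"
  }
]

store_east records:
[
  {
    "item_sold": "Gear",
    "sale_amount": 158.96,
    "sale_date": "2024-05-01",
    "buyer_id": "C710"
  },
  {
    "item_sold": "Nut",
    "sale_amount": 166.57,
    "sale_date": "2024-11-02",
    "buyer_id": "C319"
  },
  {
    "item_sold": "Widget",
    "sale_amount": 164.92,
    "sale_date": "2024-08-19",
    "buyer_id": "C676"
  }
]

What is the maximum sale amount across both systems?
485.53

Reconcile: "revenue" (store_west) = "sale_amount" (store_east) = sale amount

Maximum in store_west: 485.53
Maximum in store_east: 166.57

Overall maximum: max(485.53, 166.57) = 485.53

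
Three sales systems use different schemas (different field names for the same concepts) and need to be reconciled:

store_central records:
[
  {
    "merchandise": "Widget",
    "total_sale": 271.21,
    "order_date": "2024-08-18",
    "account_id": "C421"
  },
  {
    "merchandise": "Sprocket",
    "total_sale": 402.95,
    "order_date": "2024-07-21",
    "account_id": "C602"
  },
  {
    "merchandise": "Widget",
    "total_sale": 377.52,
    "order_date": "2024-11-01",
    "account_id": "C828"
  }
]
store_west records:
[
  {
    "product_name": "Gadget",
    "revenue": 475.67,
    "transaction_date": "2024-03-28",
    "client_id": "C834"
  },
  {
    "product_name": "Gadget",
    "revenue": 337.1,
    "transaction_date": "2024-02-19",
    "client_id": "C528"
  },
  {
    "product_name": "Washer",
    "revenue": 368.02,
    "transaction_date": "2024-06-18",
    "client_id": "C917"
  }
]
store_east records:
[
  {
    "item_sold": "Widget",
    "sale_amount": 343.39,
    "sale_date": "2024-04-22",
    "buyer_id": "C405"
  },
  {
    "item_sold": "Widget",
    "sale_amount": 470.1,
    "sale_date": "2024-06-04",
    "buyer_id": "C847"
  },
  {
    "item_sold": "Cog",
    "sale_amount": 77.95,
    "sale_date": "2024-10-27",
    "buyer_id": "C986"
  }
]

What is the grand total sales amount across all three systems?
3123.91

Schema reconciliation - all amount fields map to sale amount:

store_central (total_sale): 1051.68
store_west (revenue): 1180.79
store_east (sale_amount): 891.44

Grand total: 3123.91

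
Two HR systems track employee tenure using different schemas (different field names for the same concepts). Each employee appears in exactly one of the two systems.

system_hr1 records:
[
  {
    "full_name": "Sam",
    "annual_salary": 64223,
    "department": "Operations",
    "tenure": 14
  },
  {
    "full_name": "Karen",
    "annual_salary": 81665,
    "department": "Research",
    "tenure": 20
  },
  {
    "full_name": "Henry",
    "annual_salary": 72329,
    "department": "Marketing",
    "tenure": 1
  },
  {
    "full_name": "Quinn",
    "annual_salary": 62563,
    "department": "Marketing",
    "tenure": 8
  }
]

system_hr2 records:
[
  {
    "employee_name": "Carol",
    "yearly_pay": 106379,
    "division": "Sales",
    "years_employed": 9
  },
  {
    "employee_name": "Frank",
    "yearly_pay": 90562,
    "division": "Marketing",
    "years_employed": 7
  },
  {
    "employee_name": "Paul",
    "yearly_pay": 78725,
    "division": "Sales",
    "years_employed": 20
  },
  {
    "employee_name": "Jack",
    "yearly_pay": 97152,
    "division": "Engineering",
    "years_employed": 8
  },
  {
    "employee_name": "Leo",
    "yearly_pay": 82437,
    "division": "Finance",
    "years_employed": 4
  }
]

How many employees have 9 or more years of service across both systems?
4

Reconcile schemas: "tenure" (system_hr1) = "years_employed" (system_hr2) = years of service

From system_hr1: 2 employees with >= 9 years
From system_hr2: 2 employees with >= 9 years

Total: 2 + 2 = 4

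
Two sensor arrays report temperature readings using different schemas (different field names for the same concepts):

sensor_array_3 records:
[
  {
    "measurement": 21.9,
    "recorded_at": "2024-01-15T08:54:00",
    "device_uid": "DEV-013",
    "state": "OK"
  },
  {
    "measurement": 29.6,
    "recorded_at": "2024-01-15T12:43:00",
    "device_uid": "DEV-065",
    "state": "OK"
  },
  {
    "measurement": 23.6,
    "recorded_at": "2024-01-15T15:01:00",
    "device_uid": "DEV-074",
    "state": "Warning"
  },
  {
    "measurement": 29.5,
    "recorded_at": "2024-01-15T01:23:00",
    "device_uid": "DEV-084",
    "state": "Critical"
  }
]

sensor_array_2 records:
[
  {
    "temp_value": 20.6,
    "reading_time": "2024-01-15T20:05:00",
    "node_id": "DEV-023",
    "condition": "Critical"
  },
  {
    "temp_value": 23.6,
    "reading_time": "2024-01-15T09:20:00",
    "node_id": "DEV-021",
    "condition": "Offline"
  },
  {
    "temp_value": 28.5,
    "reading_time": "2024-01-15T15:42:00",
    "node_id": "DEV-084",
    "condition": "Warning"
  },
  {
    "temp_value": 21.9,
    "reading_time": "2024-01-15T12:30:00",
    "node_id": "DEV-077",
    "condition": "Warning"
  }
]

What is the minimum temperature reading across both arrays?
20.6

Schema mapping: "measurement" (sensor_array_3) = "temp_value" (sensor_array_2) = temperature reading

Minimum in sensor_array_3: 21.9
Minimum in sensor_array_2: 20.6

Overall minimum: min(21.9, 20.6) = 20.6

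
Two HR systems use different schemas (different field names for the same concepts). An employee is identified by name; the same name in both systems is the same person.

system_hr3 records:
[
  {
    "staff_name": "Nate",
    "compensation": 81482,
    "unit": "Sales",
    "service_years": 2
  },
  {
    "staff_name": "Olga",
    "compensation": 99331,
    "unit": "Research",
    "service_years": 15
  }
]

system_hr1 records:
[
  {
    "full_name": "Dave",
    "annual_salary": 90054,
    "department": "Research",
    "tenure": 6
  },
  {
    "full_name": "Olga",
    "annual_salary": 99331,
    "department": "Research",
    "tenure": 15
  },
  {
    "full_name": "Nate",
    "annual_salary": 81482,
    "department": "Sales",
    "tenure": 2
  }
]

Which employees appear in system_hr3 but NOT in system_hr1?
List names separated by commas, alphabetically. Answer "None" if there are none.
None

Schema mapping: "staff_name" (system_hr3) = "full_name" (system_hr1) = employee name

Names in system_hr3: ['Nate', 'Olga']
Names in system_hr1: ['Dave', 'Nate', 'Olga']

In system_hr3 but not system_hr1: None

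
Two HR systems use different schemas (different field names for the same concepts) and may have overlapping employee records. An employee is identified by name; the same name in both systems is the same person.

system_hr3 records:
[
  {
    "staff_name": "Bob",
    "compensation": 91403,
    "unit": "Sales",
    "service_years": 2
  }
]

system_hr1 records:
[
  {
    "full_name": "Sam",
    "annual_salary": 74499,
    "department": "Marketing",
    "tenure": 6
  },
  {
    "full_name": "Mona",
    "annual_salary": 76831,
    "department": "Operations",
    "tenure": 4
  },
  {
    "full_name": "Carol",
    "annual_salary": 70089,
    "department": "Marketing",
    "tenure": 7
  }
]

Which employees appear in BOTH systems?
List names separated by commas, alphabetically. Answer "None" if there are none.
None

Schema mapping: "staff_name" (system_hr3) = "full_name" (system_hr1) = employee name

Names in system_hr3: ['Bob']
Names in system_hr1: ['Carol', 'Mona', 'Sam']

Intersection: None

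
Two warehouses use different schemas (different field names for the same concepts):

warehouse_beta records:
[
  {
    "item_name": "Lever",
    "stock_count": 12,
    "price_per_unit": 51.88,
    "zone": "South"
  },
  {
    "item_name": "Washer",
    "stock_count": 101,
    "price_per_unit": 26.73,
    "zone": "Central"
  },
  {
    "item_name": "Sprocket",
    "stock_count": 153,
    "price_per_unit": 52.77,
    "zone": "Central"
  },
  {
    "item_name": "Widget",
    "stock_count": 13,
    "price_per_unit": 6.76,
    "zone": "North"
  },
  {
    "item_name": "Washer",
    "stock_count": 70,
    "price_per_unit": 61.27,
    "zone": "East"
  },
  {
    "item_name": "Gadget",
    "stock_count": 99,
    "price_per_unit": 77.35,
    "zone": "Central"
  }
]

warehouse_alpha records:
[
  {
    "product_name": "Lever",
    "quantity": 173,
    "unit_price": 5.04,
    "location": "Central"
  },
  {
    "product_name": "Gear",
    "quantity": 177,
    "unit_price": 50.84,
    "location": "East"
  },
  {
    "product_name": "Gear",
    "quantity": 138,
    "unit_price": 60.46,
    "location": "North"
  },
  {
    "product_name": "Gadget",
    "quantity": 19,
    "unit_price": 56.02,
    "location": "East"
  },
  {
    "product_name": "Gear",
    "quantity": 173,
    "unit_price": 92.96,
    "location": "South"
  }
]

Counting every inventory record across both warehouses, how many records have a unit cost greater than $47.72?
8

Schema mapping: "price_per_unit" (warehouse_beta) = "unit_price" (warehouse_alpha) = unit cost

Records > $47.72 in warehouse_beta: 4
Records > $47.72 in warehouse_alpha: 4

Total count: 4 + 4 = 8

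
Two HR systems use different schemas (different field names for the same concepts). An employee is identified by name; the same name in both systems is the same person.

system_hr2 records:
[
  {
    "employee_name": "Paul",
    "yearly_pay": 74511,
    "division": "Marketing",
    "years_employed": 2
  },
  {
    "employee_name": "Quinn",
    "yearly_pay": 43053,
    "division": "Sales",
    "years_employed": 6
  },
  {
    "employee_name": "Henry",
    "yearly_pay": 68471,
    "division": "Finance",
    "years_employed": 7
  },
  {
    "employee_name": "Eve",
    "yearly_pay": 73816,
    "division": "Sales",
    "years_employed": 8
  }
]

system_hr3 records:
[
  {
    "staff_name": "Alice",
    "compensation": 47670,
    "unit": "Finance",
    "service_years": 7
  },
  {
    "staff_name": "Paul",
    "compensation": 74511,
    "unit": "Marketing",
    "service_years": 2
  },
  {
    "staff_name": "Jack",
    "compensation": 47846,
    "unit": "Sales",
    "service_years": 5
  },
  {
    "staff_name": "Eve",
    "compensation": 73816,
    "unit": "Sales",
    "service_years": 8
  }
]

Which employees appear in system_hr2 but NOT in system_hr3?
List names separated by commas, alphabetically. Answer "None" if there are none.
Henry, Quinn

Schema mapping: "employee_name" (system_hr2) = "staff_name" (system_hr3) = employee name

Names in system_hr2: ['Eve', 'Henry', 'Paul', 'Quinn']
Names in system_hr3: ['Alice', 'Eve', 'Jack', 'Paul']

In system_hr2 but not system_hr3: ['Henry', 'Quinn']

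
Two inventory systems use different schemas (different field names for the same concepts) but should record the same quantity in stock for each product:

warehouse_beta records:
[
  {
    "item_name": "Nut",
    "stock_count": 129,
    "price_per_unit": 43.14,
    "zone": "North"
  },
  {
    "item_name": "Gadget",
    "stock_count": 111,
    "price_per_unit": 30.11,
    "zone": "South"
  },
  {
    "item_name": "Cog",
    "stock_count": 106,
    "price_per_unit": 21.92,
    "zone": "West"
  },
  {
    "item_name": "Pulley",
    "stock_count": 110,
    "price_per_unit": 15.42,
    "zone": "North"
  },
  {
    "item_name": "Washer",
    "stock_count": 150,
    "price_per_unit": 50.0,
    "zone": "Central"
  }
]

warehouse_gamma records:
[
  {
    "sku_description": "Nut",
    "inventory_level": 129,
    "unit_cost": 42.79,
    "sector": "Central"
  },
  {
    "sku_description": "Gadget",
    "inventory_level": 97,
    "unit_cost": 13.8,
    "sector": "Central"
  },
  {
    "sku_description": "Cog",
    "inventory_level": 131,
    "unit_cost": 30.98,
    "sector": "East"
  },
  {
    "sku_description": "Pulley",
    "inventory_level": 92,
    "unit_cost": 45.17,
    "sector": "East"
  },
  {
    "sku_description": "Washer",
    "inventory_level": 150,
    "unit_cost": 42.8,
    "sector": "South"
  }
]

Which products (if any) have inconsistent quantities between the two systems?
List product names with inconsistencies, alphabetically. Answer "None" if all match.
Cog, Gadget, Pulley

Schema mappings:
- "item_name" (warehouse_beta) = "sku_description" (warehouse_gamma) = product name
- "stock_count" (warehouse_beta) = "inventory_level" (warehouse_gamma) = quantity

Comparison:
  Nut: 129 vs 129 - MATCH
  Gadget: 111 vs 97 - MISMATCH
  Cog: 106 vs 131 - MISMATCH
  Pulley: 110 vs 92 - MISMATCH
  Washer: 150 vs 150 - MATCH

Products with inconsistencies: Cog, Gadget, Pulley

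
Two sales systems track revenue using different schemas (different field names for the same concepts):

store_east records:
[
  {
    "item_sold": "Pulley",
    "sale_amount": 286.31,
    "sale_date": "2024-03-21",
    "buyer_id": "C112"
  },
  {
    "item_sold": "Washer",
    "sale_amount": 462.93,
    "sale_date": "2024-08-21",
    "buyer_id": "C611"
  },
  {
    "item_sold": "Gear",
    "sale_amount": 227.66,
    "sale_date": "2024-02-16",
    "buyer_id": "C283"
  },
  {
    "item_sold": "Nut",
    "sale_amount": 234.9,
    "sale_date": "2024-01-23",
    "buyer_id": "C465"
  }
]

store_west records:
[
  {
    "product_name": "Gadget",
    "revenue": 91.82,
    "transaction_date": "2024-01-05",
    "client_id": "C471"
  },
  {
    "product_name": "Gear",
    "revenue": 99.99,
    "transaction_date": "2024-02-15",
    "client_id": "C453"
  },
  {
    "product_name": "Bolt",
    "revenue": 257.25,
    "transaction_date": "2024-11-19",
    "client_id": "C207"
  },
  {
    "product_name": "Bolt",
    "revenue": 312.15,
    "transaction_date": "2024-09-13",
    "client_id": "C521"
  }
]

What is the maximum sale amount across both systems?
462.93

Reconcile: "sale_amount" (store_east) = "revenue" (store_west) = sale amount

Maximum in store_east: 462.93
Maximum in store_west: 312.15

Overall maximum: max(462.93, 312.15) = 462.93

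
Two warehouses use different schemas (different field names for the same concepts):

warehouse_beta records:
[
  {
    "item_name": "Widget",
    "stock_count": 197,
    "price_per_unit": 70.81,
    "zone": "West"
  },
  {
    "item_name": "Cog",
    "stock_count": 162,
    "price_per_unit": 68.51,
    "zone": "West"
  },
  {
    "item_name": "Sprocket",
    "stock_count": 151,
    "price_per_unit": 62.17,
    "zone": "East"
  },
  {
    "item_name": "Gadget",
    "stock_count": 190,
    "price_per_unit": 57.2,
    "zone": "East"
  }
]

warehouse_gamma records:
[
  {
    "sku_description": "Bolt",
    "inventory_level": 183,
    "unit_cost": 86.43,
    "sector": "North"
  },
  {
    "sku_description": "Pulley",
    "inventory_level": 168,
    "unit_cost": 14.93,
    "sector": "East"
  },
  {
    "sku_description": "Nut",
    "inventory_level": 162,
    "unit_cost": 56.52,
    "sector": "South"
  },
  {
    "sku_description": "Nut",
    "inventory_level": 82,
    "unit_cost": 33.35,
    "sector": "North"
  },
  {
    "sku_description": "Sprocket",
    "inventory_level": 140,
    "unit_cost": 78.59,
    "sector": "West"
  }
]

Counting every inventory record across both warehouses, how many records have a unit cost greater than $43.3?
7

Schema mapping: "price_per_unit" (warehouse_beta) = "unit_cost" (warehouse_gamma) = unit cost

Records > $43.3 in warehouse_beta: 4
Records > $43.3 in warehouse_gamma: 3

Total count: 4 + 3 = 7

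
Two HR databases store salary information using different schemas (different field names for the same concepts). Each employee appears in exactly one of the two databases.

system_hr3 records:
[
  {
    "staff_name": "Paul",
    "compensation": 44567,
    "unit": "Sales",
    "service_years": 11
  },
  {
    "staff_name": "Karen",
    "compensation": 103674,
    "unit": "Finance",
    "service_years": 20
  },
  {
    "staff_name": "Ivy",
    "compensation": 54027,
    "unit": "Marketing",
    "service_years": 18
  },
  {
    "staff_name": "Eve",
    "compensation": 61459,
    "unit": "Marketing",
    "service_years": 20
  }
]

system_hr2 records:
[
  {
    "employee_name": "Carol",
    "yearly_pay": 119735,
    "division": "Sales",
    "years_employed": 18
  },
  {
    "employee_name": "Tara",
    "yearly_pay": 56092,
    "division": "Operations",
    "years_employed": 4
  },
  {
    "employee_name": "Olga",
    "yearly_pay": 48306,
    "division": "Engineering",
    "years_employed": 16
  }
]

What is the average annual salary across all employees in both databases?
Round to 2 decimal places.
69694.29

Schema mapping: "compensation" (system_hr3) = "yearly_pay" (system_hr2) = annual salary

All salaries: [44567, 103674, 54027, 61459, 119735, 56092, 48306]
Sum: 487860
Count: 7
Average: 487860 / 7 = 69694.29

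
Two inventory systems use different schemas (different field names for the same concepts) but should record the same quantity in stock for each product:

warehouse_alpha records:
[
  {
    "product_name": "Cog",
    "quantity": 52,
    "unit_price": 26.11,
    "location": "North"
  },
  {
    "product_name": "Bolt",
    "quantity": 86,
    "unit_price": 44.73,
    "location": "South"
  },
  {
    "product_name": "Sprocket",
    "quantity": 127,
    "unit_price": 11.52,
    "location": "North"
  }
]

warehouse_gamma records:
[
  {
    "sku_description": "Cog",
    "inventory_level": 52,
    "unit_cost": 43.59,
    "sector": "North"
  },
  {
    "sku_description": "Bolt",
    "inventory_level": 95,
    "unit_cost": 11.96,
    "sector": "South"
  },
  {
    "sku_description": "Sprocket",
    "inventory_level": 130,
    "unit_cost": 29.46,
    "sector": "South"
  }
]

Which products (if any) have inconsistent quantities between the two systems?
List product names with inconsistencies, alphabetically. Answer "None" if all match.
Bolt, Sprocket

Schema mappings:
- "product_name" (warehouse_alpha) = "sku_description" (warehouse_gamma) = product name
- "quantity" (warehouse_alpha) = "inventory_level" (warehouse_gamma) = quantity

Comparison:
  Cog: 52 vs 52 - MATCH
  Bolt: 86 vs 95 - MISMATCH
  Sprocket: 127 vs 130 - MISMATCH

Products with inconsistencies: Bolt, Sprocket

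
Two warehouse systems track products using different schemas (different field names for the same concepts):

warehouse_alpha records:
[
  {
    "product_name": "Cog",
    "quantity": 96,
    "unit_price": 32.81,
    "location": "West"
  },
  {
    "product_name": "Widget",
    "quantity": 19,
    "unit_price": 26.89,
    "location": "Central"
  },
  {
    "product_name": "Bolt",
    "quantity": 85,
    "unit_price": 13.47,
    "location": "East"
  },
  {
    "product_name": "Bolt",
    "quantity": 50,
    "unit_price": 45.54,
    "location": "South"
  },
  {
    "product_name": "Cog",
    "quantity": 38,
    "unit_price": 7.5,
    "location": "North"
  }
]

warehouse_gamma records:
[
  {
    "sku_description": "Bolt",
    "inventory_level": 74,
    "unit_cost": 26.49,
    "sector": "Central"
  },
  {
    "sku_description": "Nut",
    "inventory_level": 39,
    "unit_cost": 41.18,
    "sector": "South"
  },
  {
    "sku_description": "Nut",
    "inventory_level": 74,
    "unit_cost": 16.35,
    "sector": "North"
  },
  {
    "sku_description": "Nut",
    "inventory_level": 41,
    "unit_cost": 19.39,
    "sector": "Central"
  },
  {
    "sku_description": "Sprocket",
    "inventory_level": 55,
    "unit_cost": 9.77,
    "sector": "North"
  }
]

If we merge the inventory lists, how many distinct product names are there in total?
5

Schema mapping: "product_name" (warehouse_alpha) = "sku_description" (warehouse_gamma) = product name

Products in warehouse_alpha: ['Bolt', 'Cog', 'Widget']
Products in warehouse_gamma: ['Bolt', 'Nut', 'Sprocket']

Union (unique products): ['Bolt', 'Cog', 'Nut', 'Sprocket', 'Widget']
Count: 5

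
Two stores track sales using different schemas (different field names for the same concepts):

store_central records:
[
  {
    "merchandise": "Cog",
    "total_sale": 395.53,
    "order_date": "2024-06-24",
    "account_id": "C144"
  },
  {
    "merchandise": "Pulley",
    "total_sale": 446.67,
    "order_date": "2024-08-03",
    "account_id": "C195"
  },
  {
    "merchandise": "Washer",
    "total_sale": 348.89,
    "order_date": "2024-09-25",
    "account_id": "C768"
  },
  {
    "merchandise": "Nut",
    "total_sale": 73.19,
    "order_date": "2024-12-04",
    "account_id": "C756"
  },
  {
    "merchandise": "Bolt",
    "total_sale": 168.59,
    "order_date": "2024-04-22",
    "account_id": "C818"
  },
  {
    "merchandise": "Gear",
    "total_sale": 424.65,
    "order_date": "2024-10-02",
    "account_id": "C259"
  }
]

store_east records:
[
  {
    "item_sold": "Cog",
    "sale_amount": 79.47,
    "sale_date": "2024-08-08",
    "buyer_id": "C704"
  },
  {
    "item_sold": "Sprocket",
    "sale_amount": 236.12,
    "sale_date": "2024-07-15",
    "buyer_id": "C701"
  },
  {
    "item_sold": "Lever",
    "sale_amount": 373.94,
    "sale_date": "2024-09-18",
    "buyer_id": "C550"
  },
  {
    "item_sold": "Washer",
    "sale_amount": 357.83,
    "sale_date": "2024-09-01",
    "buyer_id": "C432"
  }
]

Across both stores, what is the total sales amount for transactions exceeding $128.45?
2752.22

Schema mapping: "total_sale" (store_central) = "sale_amount" (store_east) = sale amount

Sum of sales > $128.45 in store_central: 1784.33
Sum of sales > $128.45 in store_east: 967.89

Total: 1784.33 + 967.89 = 2752.22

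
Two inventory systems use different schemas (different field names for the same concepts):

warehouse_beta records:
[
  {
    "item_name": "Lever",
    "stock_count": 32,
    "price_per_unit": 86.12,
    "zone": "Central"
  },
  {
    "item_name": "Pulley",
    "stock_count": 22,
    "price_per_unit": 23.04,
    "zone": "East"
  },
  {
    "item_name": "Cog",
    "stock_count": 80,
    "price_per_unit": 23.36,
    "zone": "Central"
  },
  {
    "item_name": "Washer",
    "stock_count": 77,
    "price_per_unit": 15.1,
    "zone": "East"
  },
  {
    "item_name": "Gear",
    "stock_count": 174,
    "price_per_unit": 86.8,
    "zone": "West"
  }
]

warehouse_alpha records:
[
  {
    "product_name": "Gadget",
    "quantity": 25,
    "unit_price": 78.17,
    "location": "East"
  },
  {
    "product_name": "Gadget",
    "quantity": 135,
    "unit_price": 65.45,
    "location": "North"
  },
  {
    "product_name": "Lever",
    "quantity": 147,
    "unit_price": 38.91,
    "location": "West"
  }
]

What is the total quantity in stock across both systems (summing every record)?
692

To reconcile these schemas, identify the field holding the quantity in stock in each system:
1. In warehouse_beta it is "stock_count"
2. In warehouse_alpha it is "quantity"

From warehouse_beta: 32 + 22 + 80 + 77 + 174 = 385
From warehouse_alpha: 25 + 135 + 147 = 307

Total: 385 + 307 = 692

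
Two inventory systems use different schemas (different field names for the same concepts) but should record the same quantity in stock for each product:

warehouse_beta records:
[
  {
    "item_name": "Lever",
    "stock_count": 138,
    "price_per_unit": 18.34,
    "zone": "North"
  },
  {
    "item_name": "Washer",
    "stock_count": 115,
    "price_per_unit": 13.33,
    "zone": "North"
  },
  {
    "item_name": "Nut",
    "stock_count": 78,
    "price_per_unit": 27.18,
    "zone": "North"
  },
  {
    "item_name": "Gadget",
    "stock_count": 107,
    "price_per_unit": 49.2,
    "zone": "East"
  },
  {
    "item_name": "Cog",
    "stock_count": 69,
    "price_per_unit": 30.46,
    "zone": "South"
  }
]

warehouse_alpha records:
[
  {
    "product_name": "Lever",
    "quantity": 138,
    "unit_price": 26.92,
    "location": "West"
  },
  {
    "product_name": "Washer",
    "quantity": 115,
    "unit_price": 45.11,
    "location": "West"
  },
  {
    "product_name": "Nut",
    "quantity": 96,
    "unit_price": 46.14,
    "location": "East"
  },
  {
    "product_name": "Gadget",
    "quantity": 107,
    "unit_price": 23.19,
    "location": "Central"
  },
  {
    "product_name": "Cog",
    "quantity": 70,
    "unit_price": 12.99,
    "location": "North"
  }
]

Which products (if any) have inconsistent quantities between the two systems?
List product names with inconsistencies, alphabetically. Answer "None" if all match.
Cog, Nut

Schema mappings:
- "item_name" (warehouse_beta) = "product_name" (warehouse_alpha) = product name
- "stock_count" (warehouse_beta) = "quantity" (warehouse_alpha) = quantity

Comparison:
  Lever: 138 vs 138 - MATCH
  Washer: 115 vs 115 - MATCH
  Nut: 78 vs 96 - MISMATCH
  Gadget: 107 vs 107 - MATCH
  Cog: 69 vs 70 - MISMATCH

Products with inconsistencies: Cog, Nut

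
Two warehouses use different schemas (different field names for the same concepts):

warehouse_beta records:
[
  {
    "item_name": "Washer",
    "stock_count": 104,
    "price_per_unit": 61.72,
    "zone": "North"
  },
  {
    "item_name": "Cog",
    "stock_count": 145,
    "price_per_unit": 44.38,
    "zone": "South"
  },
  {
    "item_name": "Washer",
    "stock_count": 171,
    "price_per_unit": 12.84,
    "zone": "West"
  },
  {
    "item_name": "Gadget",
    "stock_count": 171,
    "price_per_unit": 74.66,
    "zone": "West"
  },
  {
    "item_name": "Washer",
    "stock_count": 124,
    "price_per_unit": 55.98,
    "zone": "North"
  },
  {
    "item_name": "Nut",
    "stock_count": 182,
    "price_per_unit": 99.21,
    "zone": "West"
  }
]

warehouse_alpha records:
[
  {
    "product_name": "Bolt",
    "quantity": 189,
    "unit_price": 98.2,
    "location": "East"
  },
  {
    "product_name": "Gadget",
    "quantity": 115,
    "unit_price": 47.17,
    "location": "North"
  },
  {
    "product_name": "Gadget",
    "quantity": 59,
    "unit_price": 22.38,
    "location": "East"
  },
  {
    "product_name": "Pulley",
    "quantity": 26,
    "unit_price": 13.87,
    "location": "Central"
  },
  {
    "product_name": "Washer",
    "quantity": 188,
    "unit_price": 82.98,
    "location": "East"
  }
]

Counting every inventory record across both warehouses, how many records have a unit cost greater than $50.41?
6

Schema mapping: "price_per_unit" (warehouse_beta) = "unit_price" (warehouse_alpha) = unit cost

Records > $50.41 in warehouse_beta: 4
Records > $50.41 in warehouse_alpha: 2

Total count: 4 + 2 = 6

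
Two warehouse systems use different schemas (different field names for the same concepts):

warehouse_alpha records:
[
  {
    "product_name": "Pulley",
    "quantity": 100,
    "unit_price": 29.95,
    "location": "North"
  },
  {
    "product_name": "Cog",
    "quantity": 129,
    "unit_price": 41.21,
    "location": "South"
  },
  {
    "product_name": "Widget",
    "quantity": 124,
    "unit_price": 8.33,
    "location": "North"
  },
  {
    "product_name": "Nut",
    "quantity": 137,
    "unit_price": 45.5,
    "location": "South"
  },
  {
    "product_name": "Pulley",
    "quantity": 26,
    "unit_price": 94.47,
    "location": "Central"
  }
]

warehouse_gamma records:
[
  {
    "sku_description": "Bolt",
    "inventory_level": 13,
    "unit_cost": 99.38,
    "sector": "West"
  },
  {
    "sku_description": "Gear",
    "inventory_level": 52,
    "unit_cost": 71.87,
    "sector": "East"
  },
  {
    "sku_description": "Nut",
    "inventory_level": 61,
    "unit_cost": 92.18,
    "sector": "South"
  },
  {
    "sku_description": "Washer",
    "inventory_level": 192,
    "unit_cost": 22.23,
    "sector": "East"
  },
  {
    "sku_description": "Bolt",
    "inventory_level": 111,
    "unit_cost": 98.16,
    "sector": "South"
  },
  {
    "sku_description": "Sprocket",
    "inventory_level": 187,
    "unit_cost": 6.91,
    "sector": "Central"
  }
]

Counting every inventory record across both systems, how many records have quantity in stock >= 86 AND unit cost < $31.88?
4

Schema mappings:
- "quantity" (warehouse_alpha) = "inventory_level" (warehouse_gamma) = quantity
- "unit_price" (warehouse_alpha) = "unit_cost" (warehouse_gamma) = unit cost

Records meeting both conditions in warehouse_alpha: 2
Records meeting both conditions in warehouse_gamma: 2

Total: 2 + 2 = 4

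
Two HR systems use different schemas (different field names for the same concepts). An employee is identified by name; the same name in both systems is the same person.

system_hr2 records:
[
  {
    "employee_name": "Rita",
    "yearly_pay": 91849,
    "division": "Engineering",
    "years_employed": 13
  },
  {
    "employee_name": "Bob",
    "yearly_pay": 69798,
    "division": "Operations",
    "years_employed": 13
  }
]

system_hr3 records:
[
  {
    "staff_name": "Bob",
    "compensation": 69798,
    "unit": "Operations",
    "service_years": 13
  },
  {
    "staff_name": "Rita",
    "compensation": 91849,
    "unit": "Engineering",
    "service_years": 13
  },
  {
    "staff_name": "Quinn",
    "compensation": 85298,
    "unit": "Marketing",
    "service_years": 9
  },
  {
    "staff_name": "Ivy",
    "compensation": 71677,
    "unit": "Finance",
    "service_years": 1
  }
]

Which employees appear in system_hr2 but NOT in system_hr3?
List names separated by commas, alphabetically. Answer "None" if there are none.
None

Schema mapping: "employee_name" (system_hr2) = "staff_name" (system_hr3) = employee name

Names in system_hr2: ['Bob', 'Rita']
Names in system_hr3: ['Bob', 'Ivy', 'Quinn', 'Rita']

In system_hr2 but not system_hr3: None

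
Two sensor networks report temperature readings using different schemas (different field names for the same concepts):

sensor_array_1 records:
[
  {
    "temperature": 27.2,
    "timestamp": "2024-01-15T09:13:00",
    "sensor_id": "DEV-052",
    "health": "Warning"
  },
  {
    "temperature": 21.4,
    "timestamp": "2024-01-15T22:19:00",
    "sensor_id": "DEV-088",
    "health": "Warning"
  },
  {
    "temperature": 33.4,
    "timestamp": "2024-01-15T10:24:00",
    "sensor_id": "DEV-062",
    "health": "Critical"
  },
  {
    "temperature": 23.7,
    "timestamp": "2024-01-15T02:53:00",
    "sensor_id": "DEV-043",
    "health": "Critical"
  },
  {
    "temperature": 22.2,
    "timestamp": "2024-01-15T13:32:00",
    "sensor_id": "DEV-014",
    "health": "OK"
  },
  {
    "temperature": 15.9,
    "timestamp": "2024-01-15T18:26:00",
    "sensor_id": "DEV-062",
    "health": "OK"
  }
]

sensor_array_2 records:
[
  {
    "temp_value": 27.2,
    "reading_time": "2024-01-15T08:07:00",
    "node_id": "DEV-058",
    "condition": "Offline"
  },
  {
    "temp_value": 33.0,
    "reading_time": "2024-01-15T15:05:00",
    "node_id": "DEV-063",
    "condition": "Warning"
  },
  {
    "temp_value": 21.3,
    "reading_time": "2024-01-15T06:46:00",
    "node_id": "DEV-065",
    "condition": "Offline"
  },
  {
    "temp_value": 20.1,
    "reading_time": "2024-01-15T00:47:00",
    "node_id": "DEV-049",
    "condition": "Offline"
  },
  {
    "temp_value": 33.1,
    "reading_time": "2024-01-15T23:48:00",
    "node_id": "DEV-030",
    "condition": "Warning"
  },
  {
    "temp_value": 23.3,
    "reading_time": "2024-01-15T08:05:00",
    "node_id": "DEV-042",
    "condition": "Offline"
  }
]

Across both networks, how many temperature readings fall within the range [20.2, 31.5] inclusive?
7

Schema mapping: "temperature" (sensor_array_1) = "temp_value" (sensor_array_2) = temperature

Readings in [20.2, 31.5] from sensor_array_1: 4
Readings in [20.2, 31.5] from sensor_array_2: 3

Total count: 4 + 3 = 7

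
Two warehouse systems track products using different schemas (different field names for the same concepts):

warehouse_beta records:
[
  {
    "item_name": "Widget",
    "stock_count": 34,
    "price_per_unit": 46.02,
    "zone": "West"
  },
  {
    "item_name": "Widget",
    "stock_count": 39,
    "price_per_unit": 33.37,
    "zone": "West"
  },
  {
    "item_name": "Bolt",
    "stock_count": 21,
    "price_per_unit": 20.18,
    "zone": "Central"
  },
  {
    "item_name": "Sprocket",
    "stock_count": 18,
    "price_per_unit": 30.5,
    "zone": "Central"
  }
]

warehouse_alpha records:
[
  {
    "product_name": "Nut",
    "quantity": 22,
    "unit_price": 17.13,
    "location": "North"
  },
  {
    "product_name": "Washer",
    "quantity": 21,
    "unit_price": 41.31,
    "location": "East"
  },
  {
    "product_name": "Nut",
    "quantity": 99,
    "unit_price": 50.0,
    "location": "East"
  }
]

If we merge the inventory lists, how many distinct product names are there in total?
5

Schema mapping: "item_name" (warehouse_beta) = "product_name" (warehouse_alpha) = product name

Products in warehouse_beta: ['Bolt', 'Sprocket', 'Widget']
Products in warehouse_alpha: ['Nut', 'Washer']

Union (unique products): ['Bolt', 'Nut', 'Sprocket', 'Washer', 'Widget']
Count: 5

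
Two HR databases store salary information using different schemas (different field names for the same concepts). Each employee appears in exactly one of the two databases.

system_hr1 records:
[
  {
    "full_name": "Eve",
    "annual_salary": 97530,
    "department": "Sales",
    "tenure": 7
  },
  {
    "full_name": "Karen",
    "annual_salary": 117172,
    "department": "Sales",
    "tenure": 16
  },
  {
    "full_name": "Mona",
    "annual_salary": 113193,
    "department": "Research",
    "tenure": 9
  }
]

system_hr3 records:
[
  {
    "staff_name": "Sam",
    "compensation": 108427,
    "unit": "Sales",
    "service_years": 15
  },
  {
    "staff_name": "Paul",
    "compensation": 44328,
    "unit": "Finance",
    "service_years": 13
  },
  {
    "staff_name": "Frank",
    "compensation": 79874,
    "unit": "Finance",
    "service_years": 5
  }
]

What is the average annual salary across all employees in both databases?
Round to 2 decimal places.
93420.67

Schema mapping: "annual_salary" (system_hr1) = "compensation" (system_hr3) = annual salary

All salaries: [97530, 117172, 113193, 108427, 44328, 79874]
Sum: 560524
Count: 6
Average: 560524 / 6 = 93420.67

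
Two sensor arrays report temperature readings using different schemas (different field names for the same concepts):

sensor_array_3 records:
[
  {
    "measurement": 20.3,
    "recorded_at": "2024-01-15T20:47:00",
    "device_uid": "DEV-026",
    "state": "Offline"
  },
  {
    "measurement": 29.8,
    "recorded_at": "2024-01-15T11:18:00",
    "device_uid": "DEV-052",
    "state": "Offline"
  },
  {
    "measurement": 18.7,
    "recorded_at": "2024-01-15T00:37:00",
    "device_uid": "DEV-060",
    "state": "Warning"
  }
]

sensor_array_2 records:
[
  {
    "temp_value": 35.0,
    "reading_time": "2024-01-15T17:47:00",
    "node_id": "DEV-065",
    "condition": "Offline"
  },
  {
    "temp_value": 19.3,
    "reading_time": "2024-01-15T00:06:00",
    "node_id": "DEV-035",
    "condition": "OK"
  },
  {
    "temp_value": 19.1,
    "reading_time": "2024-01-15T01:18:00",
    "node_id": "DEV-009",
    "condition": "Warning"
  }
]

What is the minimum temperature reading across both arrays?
18.7

Schema mapping: "measurement" (sensor_array_3) = "temp_value" (sensor_array_2) = temperature reading

Minimum in sensor_array_3: 18.7
Minimum in sensor_array_2: 19.1

Overall minimum: min(18.7, 19.1) = 18.7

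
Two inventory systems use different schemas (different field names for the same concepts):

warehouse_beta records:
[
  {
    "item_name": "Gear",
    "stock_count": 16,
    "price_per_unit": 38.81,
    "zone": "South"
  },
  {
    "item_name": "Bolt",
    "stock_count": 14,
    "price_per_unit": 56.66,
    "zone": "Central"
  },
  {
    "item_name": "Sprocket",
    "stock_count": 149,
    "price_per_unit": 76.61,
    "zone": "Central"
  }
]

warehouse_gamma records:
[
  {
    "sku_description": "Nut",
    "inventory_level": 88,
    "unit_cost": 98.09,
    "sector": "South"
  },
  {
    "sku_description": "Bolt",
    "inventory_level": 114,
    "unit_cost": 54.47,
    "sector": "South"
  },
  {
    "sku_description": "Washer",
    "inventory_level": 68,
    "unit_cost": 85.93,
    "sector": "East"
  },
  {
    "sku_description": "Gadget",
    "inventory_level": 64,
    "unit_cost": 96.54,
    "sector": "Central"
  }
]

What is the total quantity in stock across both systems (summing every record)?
513

To reconcile these schemas, identify the field holding the quantity in stock in each system:
1. In warehouse_beta it is "stock_count"
2. In warehouse_gamma it is "inventory_level"

From warehouse_beta: 16 + 14 + 149 = 179
From warehouse_gamma: 88 + 114 + 68 + 64 = 334

Total: 179 + 334 = 513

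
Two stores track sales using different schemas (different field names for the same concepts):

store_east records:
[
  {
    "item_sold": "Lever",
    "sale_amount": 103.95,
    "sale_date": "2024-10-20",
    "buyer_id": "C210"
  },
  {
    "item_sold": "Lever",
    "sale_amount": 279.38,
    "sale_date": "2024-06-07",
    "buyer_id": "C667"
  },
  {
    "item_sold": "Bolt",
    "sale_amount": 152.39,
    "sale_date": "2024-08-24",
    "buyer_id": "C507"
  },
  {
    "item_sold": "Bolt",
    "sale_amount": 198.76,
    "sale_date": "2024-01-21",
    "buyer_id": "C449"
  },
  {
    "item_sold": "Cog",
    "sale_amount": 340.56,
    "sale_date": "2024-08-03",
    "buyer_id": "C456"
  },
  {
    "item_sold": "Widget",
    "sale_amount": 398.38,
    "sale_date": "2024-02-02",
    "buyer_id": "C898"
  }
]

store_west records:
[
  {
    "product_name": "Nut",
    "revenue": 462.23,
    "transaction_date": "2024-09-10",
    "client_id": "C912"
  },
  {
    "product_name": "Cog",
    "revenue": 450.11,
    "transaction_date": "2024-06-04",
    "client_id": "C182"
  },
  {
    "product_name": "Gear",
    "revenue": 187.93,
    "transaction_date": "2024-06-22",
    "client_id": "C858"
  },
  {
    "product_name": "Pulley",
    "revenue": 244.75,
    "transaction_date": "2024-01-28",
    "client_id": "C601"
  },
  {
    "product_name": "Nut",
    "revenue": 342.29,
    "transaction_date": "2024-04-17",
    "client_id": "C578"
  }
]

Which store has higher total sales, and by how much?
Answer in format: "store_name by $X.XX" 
store_west by $213.89

Schema mapping: "sale_amount" (store_east) = "revenue" (store_west) = sale amount

Total for store_east: 1473.42
Total for store_west: 1687.31

Difference: |1473.42 - 1687.31| = 213.89
store_west has higher sales by $213.89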